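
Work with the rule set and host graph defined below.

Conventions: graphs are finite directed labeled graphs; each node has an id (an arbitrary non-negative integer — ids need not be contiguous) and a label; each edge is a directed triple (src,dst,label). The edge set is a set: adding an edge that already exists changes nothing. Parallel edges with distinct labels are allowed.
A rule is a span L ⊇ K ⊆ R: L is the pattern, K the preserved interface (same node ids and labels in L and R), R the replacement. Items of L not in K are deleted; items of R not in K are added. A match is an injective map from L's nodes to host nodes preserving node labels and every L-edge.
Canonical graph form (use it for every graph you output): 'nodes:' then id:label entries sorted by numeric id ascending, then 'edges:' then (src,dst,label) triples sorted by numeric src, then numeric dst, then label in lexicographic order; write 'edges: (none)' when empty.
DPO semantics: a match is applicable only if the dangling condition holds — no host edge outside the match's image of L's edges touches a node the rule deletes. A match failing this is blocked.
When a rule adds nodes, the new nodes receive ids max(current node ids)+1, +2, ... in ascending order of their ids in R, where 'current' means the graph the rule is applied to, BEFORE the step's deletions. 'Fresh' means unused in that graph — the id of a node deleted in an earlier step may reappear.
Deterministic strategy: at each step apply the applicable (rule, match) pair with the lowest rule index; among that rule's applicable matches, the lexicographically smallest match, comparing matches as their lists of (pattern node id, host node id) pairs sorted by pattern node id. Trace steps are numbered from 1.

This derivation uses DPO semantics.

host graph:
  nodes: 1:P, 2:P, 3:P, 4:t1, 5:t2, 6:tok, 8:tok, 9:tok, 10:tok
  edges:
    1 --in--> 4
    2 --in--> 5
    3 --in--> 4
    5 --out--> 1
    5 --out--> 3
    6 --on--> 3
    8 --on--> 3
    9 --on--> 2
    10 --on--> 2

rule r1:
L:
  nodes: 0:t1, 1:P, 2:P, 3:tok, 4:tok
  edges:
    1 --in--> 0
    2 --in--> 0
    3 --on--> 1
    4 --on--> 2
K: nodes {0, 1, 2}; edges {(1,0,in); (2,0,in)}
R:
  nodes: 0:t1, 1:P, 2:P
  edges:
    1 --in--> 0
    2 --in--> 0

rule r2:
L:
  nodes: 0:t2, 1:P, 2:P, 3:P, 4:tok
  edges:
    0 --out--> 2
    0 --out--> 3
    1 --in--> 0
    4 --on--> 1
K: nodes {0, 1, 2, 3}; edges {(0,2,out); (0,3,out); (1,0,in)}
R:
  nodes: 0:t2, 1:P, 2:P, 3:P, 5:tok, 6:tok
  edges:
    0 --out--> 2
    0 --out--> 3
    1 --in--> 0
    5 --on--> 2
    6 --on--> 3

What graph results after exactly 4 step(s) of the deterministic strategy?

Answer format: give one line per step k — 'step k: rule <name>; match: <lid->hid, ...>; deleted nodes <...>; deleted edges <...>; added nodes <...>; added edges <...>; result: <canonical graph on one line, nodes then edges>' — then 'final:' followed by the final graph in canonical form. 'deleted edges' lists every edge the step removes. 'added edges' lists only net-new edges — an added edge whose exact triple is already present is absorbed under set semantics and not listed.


step 1: rule r2; match: 0->5, 1->2, 2->1, 3->3, 4->9; deleted nodes 9; deleted edges (9,2,on); added nodes 11, 12; added edges (11,1,on); (12,3,on); result: nodes: 1:P, 2:P, 3:P, 4:t1, 5:t2, 6:tok, 8:tok, 10:tok, 11:tok, 12:tok edges: (1,4,in); (2,5,in); (3,4,in); (5,1,out); (5,3,out); (6,3,on); (8,3,on); (10,2,on); (11,1,on); (12,3,on)
step 2: rule r1; match: 0->4, 1->1, 2->3, 3->11, 4->6; deleted nodes 6, 11; deleted edges (6,3,on); (11,1,on); added nodes (none); added edges (none); result: nodes: 1:P, 2:P, 3:P, 4:t1, 5:t2, 8:tok, 10:tok, 12:tok edges: (1,4,in); (2,5,in); (3,4,in); (5,1,out); (5,3,out); (8,3,on); (10,2,on); (12,3,on)
step 3: rule r2; match: 0->5, 1->2, 2->1, 3->3, 4->10; deleted nodes 10; deleted edges (10,2,on); added nodes 13, 14; added edges (13,1,on); (14,3,on); result: nodes: 1:P, 2:P, 3:P, 4:t1, 5:t2, 8:tok, 12:tok, 13:tok, 14:tok edges: (1,4,in); (2,5,in); (3,4,in); (5,1,out); (5,3,out); (8,3,on); (12,3,on); (13,1,on); (14,3,on)
step 4: rule r1; match: 0->4, 1->1, 2->3, 3->13, 4->8; deleted nodes 8, 13; deleted edges (8,3,on); (13,1,on); added nodes (none); added edges (none); result: nodes: 1:P, 2:P, 3:P, 4:t1, 5:t2, 12:tok, 14:tok edges: (1,4,in); (2,5,in); (3,4,in); (5,1,out); (5,3,out); (12,3,on); (14,3,on)
final:
nodes: 1:P, 2:P, 3:P, 4:t1, 5:t2, 12:tok, 14:tok
edges: (1,4,in); (2,5,in); (3,4,in); (5,1,out); (5,3,out); (12,3,on); (14,3,on)


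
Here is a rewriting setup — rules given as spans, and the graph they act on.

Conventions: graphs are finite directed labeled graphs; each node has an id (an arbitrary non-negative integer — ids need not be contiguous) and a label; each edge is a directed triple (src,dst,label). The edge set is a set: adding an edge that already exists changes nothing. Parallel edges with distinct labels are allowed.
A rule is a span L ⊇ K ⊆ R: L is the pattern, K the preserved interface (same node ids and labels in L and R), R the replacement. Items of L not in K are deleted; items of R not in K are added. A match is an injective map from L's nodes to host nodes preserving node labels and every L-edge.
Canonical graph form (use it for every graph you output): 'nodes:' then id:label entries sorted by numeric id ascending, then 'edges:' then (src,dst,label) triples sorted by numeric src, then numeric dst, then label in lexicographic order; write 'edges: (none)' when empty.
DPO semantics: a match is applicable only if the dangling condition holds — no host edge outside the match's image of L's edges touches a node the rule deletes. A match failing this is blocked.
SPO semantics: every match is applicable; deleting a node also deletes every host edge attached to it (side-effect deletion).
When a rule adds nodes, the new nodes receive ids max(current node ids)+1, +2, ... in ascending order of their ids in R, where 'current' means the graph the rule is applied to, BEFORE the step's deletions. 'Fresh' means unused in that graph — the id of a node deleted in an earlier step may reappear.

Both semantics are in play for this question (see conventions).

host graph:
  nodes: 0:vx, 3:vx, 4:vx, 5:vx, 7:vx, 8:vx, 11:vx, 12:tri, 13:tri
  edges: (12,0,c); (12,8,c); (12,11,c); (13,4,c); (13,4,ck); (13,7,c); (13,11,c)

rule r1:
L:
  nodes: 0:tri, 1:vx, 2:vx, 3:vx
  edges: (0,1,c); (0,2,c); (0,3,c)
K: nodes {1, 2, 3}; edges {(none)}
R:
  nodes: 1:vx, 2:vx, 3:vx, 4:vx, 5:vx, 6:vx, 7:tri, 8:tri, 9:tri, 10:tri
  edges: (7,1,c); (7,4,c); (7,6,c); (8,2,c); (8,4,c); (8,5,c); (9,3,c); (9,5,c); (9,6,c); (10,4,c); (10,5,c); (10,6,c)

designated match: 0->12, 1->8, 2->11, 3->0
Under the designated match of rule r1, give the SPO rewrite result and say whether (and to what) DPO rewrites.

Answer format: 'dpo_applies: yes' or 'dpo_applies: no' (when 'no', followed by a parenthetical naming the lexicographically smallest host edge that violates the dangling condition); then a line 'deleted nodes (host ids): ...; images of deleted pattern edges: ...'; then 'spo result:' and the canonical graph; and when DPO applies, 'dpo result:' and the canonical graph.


dpo_applies: yes
deleted nodes (host ids): 12; images of deleted pattern edges: (12,0,c); (12,8,c); (12,11,c)
spo result:
nodes: 0:vx, 3:vx, 4:vx, 5:vx, 7:vx, 8:vx, 11:vx, 13:tri, 14:vx, 15:vx, 16:vx, 17:tri, 18:tri, 19:tri, 20:tri
edges: (13,4,c); (13,4,ck); (13,7,c); (13,11,c); (17,8,c); (17,14,c); (17,16,c); (18,11,c); (18,14,c); (18,15,c); (19,0,c); (19,15,c); (19,16,c); (20,14,c); (20,15,c); (20,16,c)
dpo result:
nodes: 0:vx, 3:vx, 4:vx, 5:vx, 7:vx, 8:vx, 11:vx, 13:tri, 14:vx, 15:vx, 16:vx, 17:tri, 18:tri, 19:tri, 20:tri
edges: (13,4,c); (13,4,ck); (13,7,c); (13,11,c); (17,8,c); (17,14,c); (17,16,c); (18,11,c); (18,14,c); (18,15,c); (19,0,c); (19,15,c); (19,16,c); (20,14,c); (20,15,c); (20,16,c)


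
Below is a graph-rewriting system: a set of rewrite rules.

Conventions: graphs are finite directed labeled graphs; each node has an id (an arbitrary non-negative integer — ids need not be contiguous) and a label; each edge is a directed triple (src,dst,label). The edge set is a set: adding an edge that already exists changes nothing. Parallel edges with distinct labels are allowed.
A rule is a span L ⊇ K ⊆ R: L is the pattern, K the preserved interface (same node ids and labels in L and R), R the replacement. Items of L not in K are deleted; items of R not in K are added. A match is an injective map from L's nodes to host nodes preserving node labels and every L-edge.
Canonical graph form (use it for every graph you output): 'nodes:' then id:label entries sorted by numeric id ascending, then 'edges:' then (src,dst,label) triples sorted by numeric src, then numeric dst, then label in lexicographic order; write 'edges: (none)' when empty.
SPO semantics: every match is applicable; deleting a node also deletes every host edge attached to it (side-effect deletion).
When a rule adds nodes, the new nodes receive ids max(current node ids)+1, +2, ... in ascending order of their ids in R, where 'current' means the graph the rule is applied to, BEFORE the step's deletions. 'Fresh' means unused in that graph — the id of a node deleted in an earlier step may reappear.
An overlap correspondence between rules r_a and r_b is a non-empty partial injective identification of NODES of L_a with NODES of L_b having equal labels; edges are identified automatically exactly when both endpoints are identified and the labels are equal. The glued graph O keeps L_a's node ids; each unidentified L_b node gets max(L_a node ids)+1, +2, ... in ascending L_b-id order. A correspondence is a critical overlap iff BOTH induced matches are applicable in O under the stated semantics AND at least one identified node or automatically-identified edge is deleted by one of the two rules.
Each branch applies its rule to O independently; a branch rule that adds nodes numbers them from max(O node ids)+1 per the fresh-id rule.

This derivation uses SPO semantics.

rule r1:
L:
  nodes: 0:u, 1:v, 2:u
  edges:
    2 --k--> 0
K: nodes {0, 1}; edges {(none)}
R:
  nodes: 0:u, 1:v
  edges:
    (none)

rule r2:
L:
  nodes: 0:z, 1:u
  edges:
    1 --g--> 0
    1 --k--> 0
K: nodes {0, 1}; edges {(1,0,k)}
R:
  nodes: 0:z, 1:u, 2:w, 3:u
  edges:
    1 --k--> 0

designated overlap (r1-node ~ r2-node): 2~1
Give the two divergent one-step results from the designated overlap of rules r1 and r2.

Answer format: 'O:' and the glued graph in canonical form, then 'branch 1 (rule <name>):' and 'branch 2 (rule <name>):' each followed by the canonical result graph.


O:
nodes: 0:u, 1:v, 2:u, 3:z
edges: (2,0,k); (2,3,g); (2,3,k)
branch 1 (rule r1):
nodes: 0:u, 1:v, 3:z
edges: (none)
branch 2 (rule r2):
nodes: 0:u, 1:v, 2:u, 3:z, 4:w, 5:u
edges: (2,0,k); (2,3,k)


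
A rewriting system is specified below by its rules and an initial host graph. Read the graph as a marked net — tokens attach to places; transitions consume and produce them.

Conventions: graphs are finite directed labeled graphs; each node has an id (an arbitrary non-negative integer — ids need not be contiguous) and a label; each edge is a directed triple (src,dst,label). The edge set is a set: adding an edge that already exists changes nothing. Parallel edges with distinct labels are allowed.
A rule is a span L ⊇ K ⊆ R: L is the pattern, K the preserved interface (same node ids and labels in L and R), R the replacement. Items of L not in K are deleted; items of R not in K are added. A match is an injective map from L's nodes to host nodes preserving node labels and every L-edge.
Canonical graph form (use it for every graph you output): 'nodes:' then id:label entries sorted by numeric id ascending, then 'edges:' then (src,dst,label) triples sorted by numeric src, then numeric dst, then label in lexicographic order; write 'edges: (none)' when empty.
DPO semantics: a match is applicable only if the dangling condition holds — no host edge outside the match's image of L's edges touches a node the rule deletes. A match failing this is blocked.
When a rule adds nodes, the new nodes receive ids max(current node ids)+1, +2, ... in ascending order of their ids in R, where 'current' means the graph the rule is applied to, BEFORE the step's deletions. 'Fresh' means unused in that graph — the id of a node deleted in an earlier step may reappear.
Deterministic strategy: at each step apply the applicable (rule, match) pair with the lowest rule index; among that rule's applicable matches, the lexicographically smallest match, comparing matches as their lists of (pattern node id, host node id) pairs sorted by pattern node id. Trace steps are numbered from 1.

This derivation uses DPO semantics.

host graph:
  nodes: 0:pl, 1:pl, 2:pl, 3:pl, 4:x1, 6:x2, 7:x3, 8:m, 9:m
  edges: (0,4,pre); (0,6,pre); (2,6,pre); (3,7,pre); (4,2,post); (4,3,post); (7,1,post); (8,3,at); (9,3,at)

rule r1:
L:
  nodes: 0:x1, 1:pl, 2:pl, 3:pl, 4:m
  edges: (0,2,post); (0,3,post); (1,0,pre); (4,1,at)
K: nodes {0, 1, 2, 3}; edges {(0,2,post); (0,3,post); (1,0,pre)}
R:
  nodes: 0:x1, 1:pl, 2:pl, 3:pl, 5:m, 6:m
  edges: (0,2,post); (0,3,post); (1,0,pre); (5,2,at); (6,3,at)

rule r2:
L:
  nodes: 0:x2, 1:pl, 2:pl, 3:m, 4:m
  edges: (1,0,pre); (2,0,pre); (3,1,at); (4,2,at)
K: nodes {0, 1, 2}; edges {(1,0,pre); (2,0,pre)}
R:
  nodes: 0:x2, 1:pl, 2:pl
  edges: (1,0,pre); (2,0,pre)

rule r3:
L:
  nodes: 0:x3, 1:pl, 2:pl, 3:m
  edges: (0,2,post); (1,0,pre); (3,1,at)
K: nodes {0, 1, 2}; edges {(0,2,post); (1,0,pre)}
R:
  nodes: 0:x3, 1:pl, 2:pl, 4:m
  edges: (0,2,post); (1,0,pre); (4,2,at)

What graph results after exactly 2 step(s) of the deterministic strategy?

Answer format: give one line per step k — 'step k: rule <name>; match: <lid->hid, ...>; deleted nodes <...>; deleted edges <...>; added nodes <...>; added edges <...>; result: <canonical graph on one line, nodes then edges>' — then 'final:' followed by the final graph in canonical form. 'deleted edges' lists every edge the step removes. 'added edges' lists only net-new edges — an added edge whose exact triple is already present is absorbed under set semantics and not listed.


step 1: rule r3; match: 0->7, 1->3, 2->1, 3->8; deleted nodes 8; deleted edges (8,3,at); added nodes 10; added edges (10,1,at); result: nodes: 0:pl, 1:pl, 2:pl, 3:pl, 4:x1, 6:x2, 7:x3, 9:m, 10:m edges: (0,4,pre); (0,6,pre); (2,6,pre); (3,7,pre); (4,2,post); (4,3,post); (7,1,post); (9,3,at); (10,1,at)
step 2: rule r3; match: 0->7, 1->3, 2->1, 3->9; deleted nodes 9; deleted edges (9,3,at); added nodes 11; added edges (11,1,at); result: nodes: 0:pl, 1:pl, 2:pl, 3:pl, 4:x1, 6:x2, 7:x3, 10:m, 11:m edges: (0,4,pre); (0,6,pre); (2,6,pre); (3,7,pre); (4,2,post); (4,3,post); (7,1,post); (10,1,at); (11,1,at)
final:
nodes: 0:pl, 1:pl, 2:pl, 3:pl, 4:x1, 6:x2, 7:x3, 10:m, 11:m
edges: (0,4,pre); (0,6,pre); (2,6,pre); (3,7,pre); (4,2,post); (4,3,post); (7,1,post); (10,1,at); (11,1,at)


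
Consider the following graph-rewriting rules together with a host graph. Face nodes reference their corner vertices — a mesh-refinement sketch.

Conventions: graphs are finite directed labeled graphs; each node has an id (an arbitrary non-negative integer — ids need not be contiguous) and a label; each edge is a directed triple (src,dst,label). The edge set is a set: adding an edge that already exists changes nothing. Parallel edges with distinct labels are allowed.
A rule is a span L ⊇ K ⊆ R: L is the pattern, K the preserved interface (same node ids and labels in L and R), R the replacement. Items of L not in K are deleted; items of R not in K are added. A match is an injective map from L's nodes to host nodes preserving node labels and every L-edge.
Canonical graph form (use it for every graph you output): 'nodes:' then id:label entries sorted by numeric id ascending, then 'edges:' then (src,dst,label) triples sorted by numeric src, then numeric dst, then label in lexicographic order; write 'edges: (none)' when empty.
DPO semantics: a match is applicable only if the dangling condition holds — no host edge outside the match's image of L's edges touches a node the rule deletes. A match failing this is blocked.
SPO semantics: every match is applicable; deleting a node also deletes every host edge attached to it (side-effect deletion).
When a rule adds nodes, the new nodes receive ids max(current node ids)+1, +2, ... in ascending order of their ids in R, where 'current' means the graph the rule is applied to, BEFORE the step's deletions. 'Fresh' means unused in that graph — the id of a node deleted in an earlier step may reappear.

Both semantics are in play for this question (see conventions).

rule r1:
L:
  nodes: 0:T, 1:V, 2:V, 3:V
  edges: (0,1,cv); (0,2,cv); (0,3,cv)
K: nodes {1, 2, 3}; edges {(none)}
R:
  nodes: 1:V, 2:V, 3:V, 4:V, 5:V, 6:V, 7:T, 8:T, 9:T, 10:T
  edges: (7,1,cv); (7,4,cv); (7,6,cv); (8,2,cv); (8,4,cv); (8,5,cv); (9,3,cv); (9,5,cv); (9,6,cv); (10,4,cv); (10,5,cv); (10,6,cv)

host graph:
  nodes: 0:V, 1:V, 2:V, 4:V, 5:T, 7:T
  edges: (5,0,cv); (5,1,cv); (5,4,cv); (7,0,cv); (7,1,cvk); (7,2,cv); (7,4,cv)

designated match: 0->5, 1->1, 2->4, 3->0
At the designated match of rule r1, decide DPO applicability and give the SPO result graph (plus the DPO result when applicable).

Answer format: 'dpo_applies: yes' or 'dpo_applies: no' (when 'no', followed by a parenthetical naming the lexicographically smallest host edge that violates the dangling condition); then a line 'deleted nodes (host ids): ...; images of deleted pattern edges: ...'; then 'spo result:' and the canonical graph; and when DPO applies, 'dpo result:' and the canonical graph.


dpo_applies: yes
deleted nodes (host ids): 5; images of deleted pattern edges: (5,0,cv); (5,1,cv); (5,4,cv)
spo result:
nodes: 0:V, 1:V, 2:V, 4:V, 7:T, 8:V, 9:V, 10:V, 11:T, 12:T, 13:T, 14:T
edges: (7,0,cv); (7,1,cvk); (7,2,cv); (7,4,cv); (11,1,cv); (11,8,cv); (11,10,cv); (12,4,cv); (12,8,cv); (12,9,cv); (13,0,cv); (13,9,cv); (13,10,cv); (14,8,cv); (14,9,cv); (14,10,cv)
dpo result:
nodes: 0:V, 1:V, 2:V, 4:V, 7:T, 8:V, 9:V, 10:V, 11:T, 12:T, 13:T, 14:T
edges: (7,0,cv); (7,1,cvk); (7,2,cv); (7,4,cv); (11,1,cv); (11,8,cv); (11,10,cv); (12,4,cv); (12,8,cv); (12,9,cv); (13,0,cv); (13,9,cv); (13,10,cv); (14,8,cv); (14,9,cv); (14,10,cv)


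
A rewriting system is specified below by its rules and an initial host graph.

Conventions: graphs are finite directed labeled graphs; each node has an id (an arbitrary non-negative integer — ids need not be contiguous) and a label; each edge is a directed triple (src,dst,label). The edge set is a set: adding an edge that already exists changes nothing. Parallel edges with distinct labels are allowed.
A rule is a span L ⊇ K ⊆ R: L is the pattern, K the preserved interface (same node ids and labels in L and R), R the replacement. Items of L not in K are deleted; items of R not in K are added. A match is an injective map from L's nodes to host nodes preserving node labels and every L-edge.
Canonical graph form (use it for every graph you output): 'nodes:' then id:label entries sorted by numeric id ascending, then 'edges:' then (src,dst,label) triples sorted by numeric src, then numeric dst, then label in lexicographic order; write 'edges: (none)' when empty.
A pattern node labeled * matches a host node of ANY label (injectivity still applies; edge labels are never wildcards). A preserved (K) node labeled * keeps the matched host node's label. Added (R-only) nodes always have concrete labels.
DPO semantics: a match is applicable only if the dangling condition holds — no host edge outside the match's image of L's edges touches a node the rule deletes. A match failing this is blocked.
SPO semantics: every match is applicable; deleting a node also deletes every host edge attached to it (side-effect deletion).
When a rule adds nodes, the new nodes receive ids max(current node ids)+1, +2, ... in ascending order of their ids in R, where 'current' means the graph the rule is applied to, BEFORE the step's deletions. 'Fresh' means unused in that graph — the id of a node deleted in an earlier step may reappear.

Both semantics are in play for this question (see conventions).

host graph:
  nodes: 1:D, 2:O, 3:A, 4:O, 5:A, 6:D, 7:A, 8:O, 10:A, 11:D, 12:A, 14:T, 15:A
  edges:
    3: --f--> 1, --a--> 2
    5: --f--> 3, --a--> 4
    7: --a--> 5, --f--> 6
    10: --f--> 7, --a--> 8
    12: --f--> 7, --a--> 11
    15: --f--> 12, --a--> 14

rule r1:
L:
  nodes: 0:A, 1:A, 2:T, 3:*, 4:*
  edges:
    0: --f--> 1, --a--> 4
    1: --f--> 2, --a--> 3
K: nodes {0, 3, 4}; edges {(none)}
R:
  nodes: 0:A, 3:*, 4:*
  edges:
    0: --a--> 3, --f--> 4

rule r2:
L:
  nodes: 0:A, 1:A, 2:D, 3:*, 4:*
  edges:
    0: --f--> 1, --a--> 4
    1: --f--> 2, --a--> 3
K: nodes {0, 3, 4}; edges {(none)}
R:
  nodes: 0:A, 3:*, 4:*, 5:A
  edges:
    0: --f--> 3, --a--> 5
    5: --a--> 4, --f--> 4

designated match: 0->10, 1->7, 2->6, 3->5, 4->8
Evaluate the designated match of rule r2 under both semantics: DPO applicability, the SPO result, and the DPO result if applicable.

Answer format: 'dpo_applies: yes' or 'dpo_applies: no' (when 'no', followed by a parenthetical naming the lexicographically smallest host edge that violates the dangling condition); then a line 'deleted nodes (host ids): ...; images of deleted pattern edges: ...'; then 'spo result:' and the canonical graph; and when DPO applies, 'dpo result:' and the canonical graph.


dpo_applies: no
(the rule deletes node 7, which keeps host edge (12,7,f) outside the match image — the dangling condition fails, DPO blocks; SPO proceeds and side-deletes such edges)
deleted nodes (host ids): 6, 7; images of deleted pattern edges: (7,5,a); (7,6,f); (10,7,f); (10,8,a)
spo result:
nodes: 1:D, 2:O, 3:A, 4:O, 5:A, 8:O, 10:A, 11:D, 12:A, 14:T, 15:A, 16:A
edges: (3,1,f); (3,2,a); (5,3,f); (5,4,a); (10,5,f); (10,16,a); (12,11,a); (15,12,f); (15,14,a); (16,8,a); (16,8,f)


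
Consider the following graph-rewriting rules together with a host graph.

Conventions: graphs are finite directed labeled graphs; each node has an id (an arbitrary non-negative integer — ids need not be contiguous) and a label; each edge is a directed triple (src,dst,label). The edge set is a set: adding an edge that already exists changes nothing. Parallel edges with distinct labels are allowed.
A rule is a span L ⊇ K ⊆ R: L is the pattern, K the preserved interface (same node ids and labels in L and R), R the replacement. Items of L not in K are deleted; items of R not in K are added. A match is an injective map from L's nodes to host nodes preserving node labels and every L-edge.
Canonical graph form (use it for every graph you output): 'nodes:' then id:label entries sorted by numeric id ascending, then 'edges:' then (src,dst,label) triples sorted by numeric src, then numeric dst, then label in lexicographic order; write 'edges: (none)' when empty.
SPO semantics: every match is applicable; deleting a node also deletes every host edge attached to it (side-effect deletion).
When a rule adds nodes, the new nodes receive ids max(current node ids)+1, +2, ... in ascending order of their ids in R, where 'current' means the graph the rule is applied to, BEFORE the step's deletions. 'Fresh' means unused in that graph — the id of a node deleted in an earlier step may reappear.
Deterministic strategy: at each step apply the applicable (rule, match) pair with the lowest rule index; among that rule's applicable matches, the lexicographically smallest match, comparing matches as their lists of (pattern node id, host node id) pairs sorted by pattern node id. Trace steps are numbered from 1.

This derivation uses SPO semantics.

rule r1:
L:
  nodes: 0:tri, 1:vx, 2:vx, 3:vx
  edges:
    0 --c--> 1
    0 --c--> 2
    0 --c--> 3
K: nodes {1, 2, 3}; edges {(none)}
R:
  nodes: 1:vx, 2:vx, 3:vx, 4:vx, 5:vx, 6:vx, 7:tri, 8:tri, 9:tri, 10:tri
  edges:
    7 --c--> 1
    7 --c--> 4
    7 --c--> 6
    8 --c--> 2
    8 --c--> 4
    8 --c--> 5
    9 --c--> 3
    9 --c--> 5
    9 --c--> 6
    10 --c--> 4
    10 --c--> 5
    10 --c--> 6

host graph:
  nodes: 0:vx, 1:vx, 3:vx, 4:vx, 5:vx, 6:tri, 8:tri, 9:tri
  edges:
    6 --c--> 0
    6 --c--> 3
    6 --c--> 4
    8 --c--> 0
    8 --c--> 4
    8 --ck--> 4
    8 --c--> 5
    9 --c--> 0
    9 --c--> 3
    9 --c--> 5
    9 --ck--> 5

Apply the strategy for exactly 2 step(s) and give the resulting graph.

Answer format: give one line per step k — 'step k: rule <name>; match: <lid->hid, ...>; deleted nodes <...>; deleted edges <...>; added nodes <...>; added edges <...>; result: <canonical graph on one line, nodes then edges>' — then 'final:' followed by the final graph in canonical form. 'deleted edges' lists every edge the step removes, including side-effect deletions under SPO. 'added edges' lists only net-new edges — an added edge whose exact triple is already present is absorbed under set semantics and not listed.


step 1: rule r1; match: 0->6, 1->0, 2->3, 3->4; deleted nodes 6; deleted edges (6,0,c); (6,3,c); (6,4,c); added nodes 10, 11, 12, 13, 14, 15, 16; added edges (13,0,c); (13,10,c); (13,12,c); (14,3,c); (14,10,c); (14,11,c); (15,4,c); (15,11,c); (15,12,c); (16,10,c); (16,11,c); (16,12,c); result: nodes: 0:vx, 1:vx, 3:vx, 4:vx, 5:vx, 8:tri, 9:tri, 10:vx, 11:vx, 12:vx, 13:tri, 14:tri, 15:tri, 16:tri edges: (8,0,c); (8,4,c); (8,4,ck); (8,5,c); (9,0,c); (9,3,c); (9,5,c); (9,5,ck); (13,0,c); (13,10,c); (13,12,c); (14,3,c); (14,10,c); (14,11,c); (15,4,c); (15,11,c); (15,12,c); (16,10,c); (16,11,c); (16,12,c)
step 2: rule r1; match: 0->8, 1->0, 2->4, 3->5; deleted nodes 8; deleted edges (8,0,c); (8,4,c); (8,4,ck); (8,5,c); added nodes 17, 18, 19, 20, 21, 22, 23; added edges (20,0,c); (20,17,c); (20,19,c); (21,4,c); (21,17,c); (21,18,c); (22,5,c); (22,18,c); (22,19,c); (23,17,c); (23,18,c); (23,19,c); result: nodes: 0:vx, 1:vx, 3:vx, 4:vx, 5:vx, 9:tri, 10:vx, 11:vx, 12:vx, 13:tri, 14:tri, 15:tri, 16:tri, 17:vx, 18:vx, 19:vx, 20:tri, 21:tri, 22:tri, 23:tri edges: (9,0,c); (9,3,c); (9,5,c); (9,5,ck); (13,0,c); (13,10,c); (13,12,c); (14,3,c); (14,10,c); (14,11,c); (15,4,c); (15,11,c); (15,12,c); (16,10,c); (16,11,c); (16,12,c); (20,0,c); (20,17,c); (20,19,c); (21,4,c); (21,17,c); (21,18,c); (22,5,c); (22,18,c); (22,19,c); (23,17,c); (23,18,c); (23,19,c)
final:
nodes: 0:vx, 1:vx, 3:vx, 4:vx, 5:vx, 9:tri, 10:vx, 11:vx, 12:vx, 13:tri, 14:tri, 15:tri, 16:tri, 17:vx, 18:vx, 19:vx, 20:tri, 21:tri, 22:tri, 23:tri
edges: (9,0,c); (9,3,c); (9,5,c); (9,5,ck); (13,0,c); (13,10,c); (13,12,c); (14,3,c); (14,10,c); (14,11,c); (15,4,c); (15,11,c); (15,12,c); (16,10,c); (16,11,c); (16,12,c); (20,0,c); (20,17,c); (20,19,c); (21,4,c); (21,17,c); (21,18,c); (22,5,c); (22,18,c); (22,19,c); (23,17,c); (23,18,c); (23,19,c)


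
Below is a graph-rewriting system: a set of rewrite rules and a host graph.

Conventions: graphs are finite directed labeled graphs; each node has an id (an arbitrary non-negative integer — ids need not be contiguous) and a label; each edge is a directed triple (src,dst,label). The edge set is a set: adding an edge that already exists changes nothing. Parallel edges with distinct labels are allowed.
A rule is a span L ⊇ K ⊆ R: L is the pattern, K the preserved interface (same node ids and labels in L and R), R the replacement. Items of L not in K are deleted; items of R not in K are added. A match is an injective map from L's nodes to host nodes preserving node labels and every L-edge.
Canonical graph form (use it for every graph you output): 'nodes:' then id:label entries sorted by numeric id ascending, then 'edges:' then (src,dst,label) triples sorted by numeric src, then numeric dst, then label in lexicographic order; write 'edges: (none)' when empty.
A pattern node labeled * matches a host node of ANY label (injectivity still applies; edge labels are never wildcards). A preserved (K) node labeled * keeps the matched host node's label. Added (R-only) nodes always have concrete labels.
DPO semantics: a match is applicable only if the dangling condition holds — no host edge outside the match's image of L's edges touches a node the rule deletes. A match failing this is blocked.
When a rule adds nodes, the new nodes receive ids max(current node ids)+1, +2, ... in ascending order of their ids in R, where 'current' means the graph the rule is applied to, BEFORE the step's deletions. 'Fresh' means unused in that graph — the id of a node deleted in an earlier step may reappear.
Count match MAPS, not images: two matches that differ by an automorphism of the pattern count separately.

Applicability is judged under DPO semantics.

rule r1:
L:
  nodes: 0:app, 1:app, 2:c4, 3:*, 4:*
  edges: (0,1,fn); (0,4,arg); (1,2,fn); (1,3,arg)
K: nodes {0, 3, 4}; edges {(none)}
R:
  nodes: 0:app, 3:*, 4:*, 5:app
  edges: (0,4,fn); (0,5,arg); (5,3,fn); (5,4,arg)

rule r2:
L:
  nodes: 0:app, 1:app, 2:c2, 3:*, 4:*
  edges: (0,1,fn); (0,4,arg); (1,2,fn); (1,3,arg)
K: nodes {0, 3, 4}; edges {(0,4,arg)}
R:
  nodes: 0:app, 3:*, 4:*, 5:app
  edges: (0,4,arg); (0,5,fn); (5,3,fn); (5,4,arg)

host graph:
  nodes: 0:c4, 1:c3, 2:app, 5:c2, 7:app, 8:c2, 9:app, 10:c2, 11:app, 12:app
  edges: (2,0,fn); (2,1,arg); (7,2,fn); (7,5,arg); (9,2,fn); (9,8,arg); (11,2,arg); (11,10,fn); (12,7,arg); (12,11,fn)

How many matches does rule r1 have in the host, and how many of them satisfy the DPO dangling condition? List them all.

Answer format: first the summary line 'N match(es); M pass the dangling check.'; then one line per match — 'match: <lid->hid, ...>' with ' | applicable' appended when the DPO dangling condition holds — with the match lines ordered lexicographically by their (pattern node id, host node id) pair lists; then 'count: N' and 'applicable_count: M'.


2 match(es); 0 pass the dangling check.
match: 0->7, 1->2, 2->0, 3->1, 4->5
match: 0->9, 1->2, 2->0, 3->1, 4->8
count: 2
applicable_count: 0


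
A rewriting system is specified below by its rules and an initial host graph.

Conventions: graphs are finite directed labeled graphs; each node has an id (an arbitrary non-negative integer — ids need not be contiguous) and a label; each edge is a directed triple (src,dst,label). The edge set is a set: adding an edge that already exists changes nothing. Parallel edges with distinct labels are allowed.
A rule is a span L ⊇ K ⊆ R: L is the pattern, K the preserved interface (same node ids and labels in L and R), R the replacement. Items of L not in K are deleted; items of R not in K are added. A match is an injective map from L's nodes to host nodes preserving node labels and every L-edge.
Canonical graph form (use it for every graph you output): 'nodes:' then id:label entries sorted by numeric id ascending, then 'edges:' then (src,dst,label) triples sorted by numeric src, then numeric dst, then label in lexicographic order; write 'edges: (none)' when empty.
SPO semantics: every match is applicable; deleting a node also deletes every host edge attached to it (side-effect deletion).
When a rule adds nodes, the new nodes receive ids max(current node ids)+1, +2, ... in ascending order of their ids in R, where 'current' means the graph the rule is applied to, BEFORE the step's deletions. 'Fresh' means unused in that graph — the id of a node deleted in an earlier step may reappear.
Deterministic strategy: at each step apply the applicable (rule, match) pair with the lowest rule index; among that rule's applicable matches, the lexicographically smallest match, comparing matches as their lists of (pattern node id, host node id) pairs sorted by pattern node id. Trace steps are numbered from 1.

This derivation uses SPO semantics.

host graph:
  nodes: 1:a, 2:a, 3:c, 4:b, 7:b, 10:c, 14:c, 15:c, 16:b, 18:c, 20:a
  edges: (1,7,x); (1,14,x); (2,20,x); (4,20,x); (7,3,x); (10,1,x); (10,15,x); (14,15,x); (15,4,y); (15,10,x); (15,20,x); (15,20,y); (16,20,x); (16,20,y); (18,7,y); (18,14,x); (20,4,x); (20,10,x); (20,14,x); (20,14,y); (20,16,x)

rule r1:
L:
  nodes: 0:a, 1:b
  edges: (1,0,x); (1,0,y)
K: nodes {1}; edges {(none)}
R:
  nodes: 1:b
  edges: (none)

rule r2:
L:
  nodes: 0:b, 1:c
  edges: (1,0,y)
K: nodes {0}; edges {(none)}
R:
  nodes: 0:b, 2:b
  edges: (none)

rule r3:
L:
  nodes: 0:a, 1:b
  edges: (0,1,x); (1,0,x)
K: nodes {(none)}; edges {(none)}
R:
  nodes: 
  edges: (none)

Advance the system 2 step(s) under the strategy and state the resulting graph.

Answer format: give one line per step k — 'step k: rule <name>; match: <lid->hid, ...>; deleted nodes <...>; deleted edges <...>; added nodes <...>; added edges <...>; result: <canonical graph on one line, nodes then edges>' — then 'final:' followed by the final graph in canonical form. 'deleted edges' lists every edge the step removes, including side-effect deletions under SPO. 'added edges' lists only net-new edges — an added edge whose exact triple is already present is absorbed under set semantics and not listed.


step 1: rule r1; match: 0->20, 1->16; deleted nodes 20; deleted edges (2,20,x); (4,20,x); (15,20,x); (15,20,y); (16,20,x); (16,20,y); (20,4,x); (20,10,x); (20,14,x); (20,14,y); (20,16,x); added nodes (none); added edges (none); result: nodes: 1:a, 2:a, 3:c, 4:b, 7:b, 10:c, 14:c, 15:c, 16:b, 18:c edges: (1,7,x); (1,14,x); (7,3,x); (10,1,x); (10,15,x); (14,15,x); (15,4,y); (15,10,x); (18,7,y); (18,14,x)
step 2: rule r2; match: 0->4, 1->15; deleted nodes 15; deleted edges (10,15,x); (14,15,x); (15,4,y); (15,10,x); added nodes 19; added edges (none); result: nodes: 1:a, 2:a, 3:c, 4:b, 7:b, 10:c, 14:c, 16:b, 18:c, 19:b edges: (1,7,x); (1,14,x); (7,3,x); (10,1,x); (18,7,y); (18,14,x)
final:
nodes: 1:a, 2:a, 3:c, 4:b, 7:b, 10:c, 14:c, 16:b, 18:c, 19:b
edges: (1,7,x); (1,14,x); (7,3,x); (10,1,x); (18,7,y); (18,14,x)


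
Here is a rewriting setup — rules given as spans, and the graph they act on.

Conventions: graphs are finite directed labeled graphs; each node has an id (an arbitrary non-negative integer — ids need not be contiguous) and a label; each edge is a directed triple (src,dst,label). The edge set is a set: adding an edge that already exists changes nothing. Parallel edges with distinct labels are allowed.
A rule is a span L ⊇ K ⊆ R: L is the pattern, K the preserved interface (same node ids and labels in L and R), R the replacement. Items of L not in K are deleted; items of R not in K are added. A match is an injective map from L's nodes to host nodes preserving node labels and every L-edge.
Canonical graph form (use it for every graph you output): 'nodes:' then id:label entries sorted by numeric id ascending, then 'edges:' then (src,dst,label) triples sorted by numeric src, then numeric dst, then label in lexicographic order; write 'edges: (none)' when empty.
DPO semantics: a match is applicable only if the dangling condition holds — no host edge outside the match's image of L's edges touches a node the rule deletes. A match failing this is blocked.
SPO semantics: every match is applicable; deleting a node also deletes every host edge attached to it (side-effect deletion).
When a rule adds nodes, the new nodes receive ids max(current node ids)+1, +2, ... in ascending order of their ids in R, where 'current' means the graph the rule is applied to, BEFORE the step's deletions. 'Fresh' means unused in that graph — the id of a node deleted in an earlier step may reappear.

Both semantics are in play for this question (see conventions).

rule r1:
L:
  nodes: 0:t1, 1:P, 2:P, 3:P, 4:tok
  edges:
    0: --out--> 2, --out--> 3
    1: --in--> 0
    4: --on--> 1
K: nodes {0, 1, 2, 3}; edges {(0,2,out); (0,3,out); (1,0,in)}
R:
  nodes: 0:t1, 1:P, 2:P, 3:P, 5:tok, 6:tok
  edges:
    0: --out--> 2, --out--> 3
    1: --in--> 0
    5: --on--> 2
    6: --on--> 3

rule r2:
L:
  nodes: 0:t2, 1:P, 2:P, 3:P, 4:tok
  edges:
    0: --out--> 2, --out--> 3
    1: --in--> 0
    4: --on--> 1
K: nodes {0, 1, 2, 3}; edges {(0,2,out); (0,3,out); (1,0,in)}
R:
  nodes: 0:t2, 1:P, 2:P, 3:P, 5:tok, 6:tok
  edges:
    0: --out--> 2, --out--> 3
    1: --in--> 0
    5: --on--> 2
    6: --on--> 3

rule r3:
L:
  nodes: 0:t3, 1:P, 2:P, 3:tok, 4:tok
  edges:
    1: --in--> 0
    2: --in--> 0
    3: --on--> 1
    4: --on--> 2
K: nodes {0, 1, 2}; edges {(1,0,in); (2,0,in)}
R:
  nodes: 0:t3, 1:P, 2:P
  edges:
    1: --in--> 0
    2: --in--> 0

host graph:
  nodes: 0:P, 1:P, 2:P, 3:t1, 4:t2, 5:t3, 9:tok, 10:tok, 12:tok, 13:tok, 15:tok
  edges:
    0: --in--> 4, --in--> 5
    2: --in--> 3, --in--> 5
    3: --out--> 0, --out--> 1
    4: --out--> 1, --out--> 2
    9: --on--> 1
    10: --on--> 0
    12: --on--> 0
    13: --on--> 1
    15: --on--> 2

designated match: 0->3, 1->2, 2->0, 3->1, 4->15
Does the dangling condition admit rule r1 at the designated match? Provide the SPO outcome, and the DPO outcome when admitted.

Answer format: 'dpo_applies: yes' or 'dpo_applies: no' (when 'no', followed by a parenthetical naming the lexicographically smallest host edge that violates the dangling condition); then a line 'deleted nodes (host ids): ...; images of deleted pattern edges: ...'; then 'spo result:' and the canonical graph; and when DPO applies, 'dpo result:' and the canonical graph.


dpo_applies: yes
deleted nodes (host ids): 15; images of deleted pattern edges: (15,2,on)
spo result:
nodes: 0:P, 1:P, 2:P, 3:t1, 4:t2, 5:t3, 9:tok, 10:tok, 12:tok, 13:tok, 16:tok, 17:tok
edges: (0,4,in); (0,5,in); (2,3,in); (2,5,in); (3,0,out); (3,1,out); (4,1,out); (4,2,out); (9,1,on); (10,0,on); (12,0,on); (13,1,on); (16,0,on); (17,1,on)
dpo result:
nodes: 0:P, 1:P, 2:P, 3:t1, 4:t2, 5:t3, 9:tok, 10:tok, 12:tok, 13:tok, 16:tok, 17:tok
edges: (0,4,in); (0,5,in); (2,3,in); (2,5,in); (3,0,out); (3,1,out); (4,1,out); (4,2,out); (9,1,on); (10,0,on); (12,0,on); (13,1,on); (16,0,on); (17,1,on)


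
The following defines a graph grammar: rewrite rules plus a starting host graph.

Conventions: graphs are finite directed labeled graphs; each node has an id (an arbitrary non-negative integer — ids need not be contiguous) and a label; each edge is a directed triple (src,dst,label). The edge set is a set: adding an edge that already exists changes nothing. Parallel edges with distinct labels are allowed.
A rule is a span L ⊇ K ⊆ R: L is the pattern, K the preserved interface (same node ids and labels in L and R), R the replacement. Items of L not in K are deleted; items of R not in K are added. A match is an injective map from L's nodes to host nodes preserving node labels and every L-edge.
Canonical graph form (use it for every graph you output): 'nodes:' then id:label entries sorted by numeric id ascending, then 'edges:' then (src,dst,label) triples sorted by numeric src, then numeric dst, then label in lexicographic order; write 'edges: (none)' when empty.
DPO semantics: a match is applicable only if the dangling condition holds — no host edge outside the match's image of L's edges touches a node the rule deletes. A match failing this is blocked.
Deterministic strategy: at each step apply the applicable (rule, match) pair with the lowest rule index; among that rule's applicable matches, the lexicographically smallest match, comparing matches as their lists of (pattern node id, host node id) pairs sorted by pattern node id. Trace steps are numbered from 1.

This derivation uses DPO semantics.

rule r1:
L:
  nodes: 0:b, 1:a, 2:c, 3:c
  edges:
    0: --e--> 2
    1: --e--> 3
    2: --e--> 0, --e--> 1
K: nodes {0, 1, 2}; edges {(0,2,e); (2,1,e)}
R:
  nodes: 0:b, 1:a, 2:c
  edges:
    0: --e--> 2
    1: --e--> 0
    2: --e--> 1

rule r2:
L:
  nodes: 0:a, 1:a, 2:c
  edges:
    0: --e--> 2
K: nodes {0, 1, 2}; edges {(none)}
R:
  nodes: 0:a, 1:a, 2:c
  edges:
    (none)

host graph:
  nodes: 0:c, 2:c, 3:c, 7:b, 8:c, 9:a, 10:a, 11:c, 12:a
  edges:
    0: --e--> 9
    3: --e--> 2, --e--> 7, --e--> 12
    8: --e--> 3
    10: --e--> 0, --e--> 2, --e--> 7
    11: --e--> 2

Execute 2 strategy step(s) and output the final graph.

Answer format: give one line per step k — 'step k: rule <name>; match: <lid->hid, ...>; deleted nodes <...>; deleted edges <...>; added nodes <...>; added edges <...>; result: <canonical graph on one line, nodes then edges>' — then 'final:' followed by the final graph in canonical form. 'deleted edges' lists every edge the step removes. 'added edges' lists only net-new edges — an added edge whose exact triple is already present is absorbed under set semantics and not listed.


step 1: rule r2; match: 0->10, 1->9, 2->0; deleted nodes (none); deleted edges (10,0,e); added nodes (none); added edges (none); result: nodes: 0:c, 2:c, 3:c, 7:b, 8:c, 9:a, 10:a, 11:c, 12:a edges: (0,9,e); (3,2,e); (3,7,e); (3,12,e); (8,3,e); (10,2,e); (10,7,e); (11,2,e)
step 2: rule r2; match: 0->10, 1->9, 2->2; deleted nodes (none); deleted edges (10,2,e); added nodes (none); added edges (none); result: nodes: 0:c, 2:c, 3:c, 7:b, 8:c, 9:a, 10:a, 11:c, 12:a edges: (0,9,e); (3,2,e); (3,7,e); (3,12,e); (8,3,e); (10,7,e); (11,2,e)
final:
nodes: 0:c, 2:c, 3:c, 7:b, 8:c, 9:a, 10:a, 11:c, 12:a
edges: (0,9,e); (3,2,e); (3,7,e); (3,12,e); (8,3,e); (10,7,e); (11,2,e)
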